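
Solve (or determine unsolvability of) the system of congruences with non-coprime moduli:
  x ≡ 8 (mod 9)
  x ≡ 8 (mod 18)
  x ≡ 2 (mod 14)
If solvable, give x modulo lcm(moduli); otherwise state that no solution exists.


Moduli 9, 18, 14 are not pairwise coprime, so CRT works modulo lcm(m_i) when all pairwise compatibility conditions hold.
Pairwise compatibility: gcd(m_i, m_j) must divide a_i - a_j for every pair.
Merge one congruence at a time:
  Start: x ≡ 8 (mod 9).
  Combine with x ≡ 8 (mod 18): gcd(9, 18) = 9; 8 - 8 = 0, which IS divisible by 9, so compatible.
    Write x = 8 + 9·t and substitute into x ≡ 8 (mod 18): 9·t ≡ 8 − 8 = 0 (mod 18).
    Divide the congruence (and modulus) by g = 9: 1·t ≡ 0 (mod 2).
    So t ≡ 0 (mod 2).
    Then x = 8 + 9·0 = 8, valid modulo lcm(9, 18) = 18: x ≡ 8 (mod 18).
  Combine with x ≡ 2 (mod 14): gcd(18, 14) = 2; 2 - 8 = -6, which IS divisible by 2, so compatible.
    Write x = 8 + 18·t and substitute into x ≡ 2 (mod 14): 18·t ≡ 2 − 8 = -6 (mod 14).
    Divide the congruence (and modulus) by g = 2: 9·t ≡ -3 (mod 7).
    Reduce coefficients mod 7: 2·t ≡ 4 (mod 7).
    The inverse of 2 mod 7 is 4 (since 2·4 = 8 = 1·7 + 1), so t ≡ 4·4 = 16 ≡ 2 (mod 7).
    Then x = 8 + 18·2 = 44, valid modulo lcm(18, 14) = 126: x ≡ 44 (mod 126).
Verify: 44 mod 9 = 8, 44 mod 18 = 8, 44 mod 14 = 2.

x ≡ 44 (mod 126).


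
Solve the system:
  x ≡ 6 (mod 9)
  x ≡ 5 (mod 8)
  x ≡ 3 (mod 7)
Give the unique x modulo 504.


Moduli 9, 8, 7 are pairwise coprime; by CRT there is a unique solution modulo M = 9 · 8 · 7 = 504.
Solve pairwise, accumulating the modulus:
  Start with x ≡ 6 (mod 9).
  Combine with x ≡ 5 (mod 8): since gcd(9, 8) = 1, we get a unique residue mod 72.
    Write x = 6 + 9·t and substitute into x ≡ 5 (mod 8): 9·t ≡ 5 − 6 = -1 (mod 8).
    Reduce coefficients mod 8: 1·t ≡ 7 (mod 8).
    So t ≡ 7 (mod 8).
    Then x = 6 + 9·7 = 69, valid modulo lcm(9, 8) = 72: x ≡ 69 (mod 72).
  Combine with x ≡ 3 (mod 7): since gcd(72, 7) = 1, we get a unique residue mod 504.
    Write x = 69 + 72·t and substitute into x ≡ 3 (mod 7): 72·t ≡ 3 − 69 = -66 (mod 7).
    Reduce coefficients mod 7: 2·t ≡ 4 (mod 7).
    The inverse of 2 mod 7 is 4 (since 2·4 = 8 = 1·7 + 1), so t ≡ 4·4 = 16 ≡ 2 (mod 7).
    Then x = 69 + 72·2 = 213, valid modulo lcm(72, 7) = 504: x ≡ 213 (mod 504).
Verify: 213 mod 9 = 6 ✓, 213 mod 8 = 5 ✓, 213 mod 7 = 3 ✓.

x ≡ 213 (mod 504).


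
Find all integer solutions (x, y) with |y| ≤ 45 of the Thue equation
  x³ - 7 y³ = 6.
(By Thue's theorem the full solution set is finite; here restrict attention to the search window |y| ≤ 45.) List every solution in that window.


The equation is x³ - 7y³ = 6. For fixed y, x³ = 7·y³ + 6, so a solution requires the RHS to be a perfect cube.
Strategy: iterate y from -45 to 45, compute RHS = 7·y³ + 6, and check whether it is a (positive or negative) perfect cube.
Check small values of y:
  y = 0: RHS = 6 is not a perfect cube.
  y = 1: RHS = 13 is not a perfect cube.
  y = -1: RHS = -1 = (-1)³ ⇒ x = -1 works.
  y = 2: RHS = 62 is not a perfect cube.
  y = -2: RHS = -50 is not a perfect cube.
  y = 3: RHS = 195 is not a perfect cube.
  y = -3: RHS = -183 is not a perfect cube.
Continuing the search up to |y| = 45 finds no further solutions beyond those listed.
Collected solutions: (-1, -1).

Solutions (with |y| ≤ 45): (-1, -1).


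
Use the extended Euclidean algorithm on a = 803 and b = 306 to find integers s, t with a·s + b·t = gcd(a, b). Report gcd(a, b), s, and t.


Euclidean algorithm on (803, 306) — divide until remainder is 0:
  803 = 2 · 306 + 191
  306 = 1 · 191 + 115
  191 = 1 · 115 + 76
  115 = 1 · 76 + 39
  76 = 1 · 39 + 37
  39 = 1 · 37 + 2
  37 = 18 · 2 + 1
  2 = 2 · 1 + 0
gcd(803, 306) = 1.
Track Bezout coefficients alongside the remainders: start with r₀ = 803 = a·1 + b·0 (s = 1, t = 0) and r₁ = 306 = a·0 + b·1 (s = 0, t = 1); each new remainder r_{k+1} = r_{k-1} − q_k·r_k inherits s_{k+1} = s_{k-1} − q_k·s_k, t_{k+1} = t_{k-1} − q_k·t_k, so r_k = a·s_k + b·t_k at every step:
  q = 2: r = 191, s = 1 − 2·0 = 1, t = 0 − 2·1 = -2  (check: 803·1 + 306·(-2) = 191)
  q = 1: r = 115, s = 0 − 1·1 = -1, t = 1 − 1·(-2) = 3  (check: 803·(-1) + 306·3 = 115)
  q = 1: r = 76, s = 1 − 1·(-1) = 2, t = -2 − 1·3 = -5  (check: 803·2 + 306·(-5) = 76)
  q = 1: r = 39, s = -1 − 1·2 = -3, t = 3 − 1·(-5) = 8  (check: 803·(-3) + 306·8 = 39)
  q = 1: r = 37, s = 2 − 1·(-3) = 5, t = -5 − 1·8 = -13  (check: 803·5 + 306·(-13) = 37)
  q = 1: r = 2, s = -3 − 1·5 = -8, t = 8 − 1·(-13) = 21  (check: 803·(-8) + 306·21 = 2)
  q = 18: r = 1, s = 5 − 18·(-8) = 149, t = -13 − 18·21 = -391  (check: 803·149 + 306·(-391) = 1)
The row with r = 1 (the gcd) gives the Bezout coefficients s = 149, t = -391.
Result: 803 · (149) + 306 · (-391) = 1.

gcd(803, 306) = 1; s = 149, t = -391 (check: 803·149 + 306·(-391) = 1).


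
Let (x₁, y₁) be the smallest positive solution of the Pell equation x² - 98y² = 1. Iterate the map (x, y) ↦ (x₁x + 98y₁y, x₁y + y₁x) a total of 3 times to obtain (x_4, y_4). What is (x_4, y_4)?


Step 1: Find the fundamental solution (x₁, y₁) of x² - 98y² = 1.
  Expand √98 as a continued fraction. a₀ = ⌊√98⌋ = 9; iterate m_{k+1} = d_k·a_k − m_k, d_{k+1} = (98 − m_{k+1}²)/d_k, a_{k+1} = ⌊(a₀ + m_{k+1})/d_{k+1}⌋ (starting m₀ = 0, d₀ = 1), with convergents p_k = a_k·p_{k-1} + p_{k-2}, q_k = a_k·q_{k-1} + q_{k-2} (p₋₁ = 1, q₋₁ = 0):
  k = 0: a₀ = 9; p₀/q₀ = 9/1; p₀² − 98·q₀² = 81 − 98 = -17.
  k = 1: m = 9, d = 17, a = ⌊(9 + 9)/17⌋ = 1; p/q = (1·9 + 1)/(1·1 + 0) = 10/1; p² − 98·q² = 100 − 98 = 2.
  k = 2: m = 8, d = 2, a = ⌊(9 + 8)/2⌋ = 8; p/q = (8·10 + 9)/(8·1 + 1) = 89/9; p² − 98·q² = 7921 − 7938 = -17.
  k = 3: m = 8, d = 17, a = ⌊(9 + 8)/17⌋ = 1; p/q = (1·89 + 10)/(1·9 + 1) = 99/10; p² − 98·q² = 9801 − 9800 = 1.
  The first convergent with p² − 98·q² = 1 gives the fundamental solution (x₁, y₁) = (99, 10).
Step 2: Apply the recurrence (x_{n+1}, y_{n+1}) = (x₁x_n + 98y₁y_n, x₁y_n + y₁x_n) repeatedly.
  From (x_1, y_1) = (99, 10): x_2 = 99·99 + 98·10·10 = 19601; y_2 = 99·10 + 10·99 = 1980.
  From (x_2, y_2) = (19601, 1980): x_3 = 99·19601 + 98·10·1980 = 3880899; y_3 = 99·1980 + 10·19601 = 392030.
  From (x_3, y_3) = (3880899, 392030): x_4 = 99·3880899 + 98·10·392030 = 768398401; y_4 = 99·392030 + 10·3880899 = 77619960.
Step 3: Verify x_4² - 98·y_4² = 590436102659356801 - 590436102659356800 = 1 (should be 1). ✓

(x_1, y_1) = (99, 10); (x_4, y_4) = (768398401, 77619960).


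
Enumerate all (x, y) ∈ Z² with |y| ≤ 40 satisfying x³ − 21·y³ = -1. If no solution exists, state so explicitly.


The equation is x³ - 21y³ = -1. For fixed y, x³ = 21·y³ − 1, so a solution requires the RHS to be a perfect cube.
Strategy: iterate y from -40 to 40, compute RHS = 21·y³ − 1, and check whether it is a (positive or negative) perfect cube.
Check small values of y:
  y = 0: RHS = -1 = (-1)³ ⇒ x = -1 works.
  y = 1: RHS = 20 is not a perfect cube.
  y = -1: RHS = -22 is not a perfect cube.
  y = 2: RHS = 167 is not a perfect cube.
  y = -2: RHS = -169 is not a perfect cube.
  y = 3: RHS = 566 is not a perfect cube.
  y = -3: RHS = -568 is not a perfect cube.
Continuing the search up to |y| = 40 finds no further solutions beyond those listed.
Collected solutions: (-1, 0).

Solutions (with |y| ≤ 40): (-1, 0).


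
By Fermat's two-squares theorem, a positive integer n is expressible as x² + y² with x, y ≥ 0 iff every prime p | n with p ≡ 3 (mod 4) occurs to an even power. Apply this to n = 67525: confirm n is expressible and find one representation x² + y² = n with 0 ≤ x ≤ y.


Step 1: Factor n = 67525 = 5^2 · 37 · 73.
Step 2: Check the mod-4 condition on each prime factor: 5 ≡ 1 (mod 4), exponent 2; 37 ≡ 1 (mod 4), exponent 1; 73 ≡ 1 (mod 4), exponent 1.
All primes ≡ 3 (mod 4) appear to even exponent (or don't appear), so by the two-squares theorem n IS expressible as a sum of two squares.
Step 3: Build a representation. Group n = k² · m with k = 5 and m = 37 · 73 = 2701 (a product of primes ≡ 1 (mod 4)); a representation of m scales to one of n via (k·x)² + (k·y)² = k²(x² + y²). Each prime p ≡ 1 (mod 4) is itself a sum of two squares; find a² by testing p − a² for a perfect square:
  37: 37 − 1² = 36 = 6² ⇒ 37 = 1² + 6².
  73: 73 − 1² = 72, 73 − 2² = 69, 73 − 3² = 64 = 8² ⇒ 73 = 3² + 8².
  Combine using the Brahmagupta–Fibonacci identity (a² + b²)(c² + d²) = (ac − bd)² + (ad + bc)² = (ac + bd)² + (ad − bc)²:
  37 · 73 = 2701: from (1² + 6²)(3² + 8²), take (1·3 − 6·8, 1·8 + 6·3) = (3 − 48, 8 + 18) = (-45, 26); dropping signs (only squares matter) gives (45, 26); check 45² + 26² = 2025 + 676 = 2701 ✓.
  Scale by k = 5: (5·45, 5·26) = (225, 130).
Step 4: Order so x ≤ y and verify: 130² + 225² = 16900 + 50625 = 67525 = n. ✓

n = 67525 = 130² + 225² (one valid representation with x ≤ y).


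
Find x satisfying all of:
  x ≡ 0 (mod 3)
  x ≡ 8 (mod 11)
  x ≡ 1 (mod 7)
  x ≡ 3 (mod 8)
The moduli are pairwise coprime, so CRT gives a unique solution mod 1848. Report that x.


Product of moduli M = 3 · 11 · 7 · 8 = 1848.
Merge one congruence at a time:
  Start: x ≡ 0 (mod 3).
  Combine with x ≡ 8 (mod 11); new modulus lcm = 33.
    Write x = 0 + 3·t and substitute into x ≡ 8 (mod 11): 3·t ≡ 8 − 0 = 8 (mod 11).
    The inverse of 3 mod 11 is 4 (since 3·4 = 12 = 1·11 + 1), so t ≡ 4·8 = 32 ≡ 10 (mod 11).
    Then x = 0 + 3·10 = 30, valid modulo lcm(3, 11) = 33: x ≡ 30 (mod 33).
  Combine with x ≡ 1 (mod 7); new modulus lcm = 231.
    Write x = 30 + 33·t and substitute into x ≡ 1 (mod 7): 33·t ≡ 1 − 30 = -29 (mod 7).
    Reduce coefficients mod 7: 5·t ≡ 6 (mod 7).
    The inverse of 5 mod 7 is 3 (since 5·3 = 15 = 2·7 + 1), so t ≡ 3·6 = 18 ≡ 4 (mod 7).
    Then x = 30 + 33·4 = 162, valid modulo lcm(33, 7) = 231: x ≡ 162 (mod 231).
  Combine with x ≡ 3 (mod 8); new modulus lcm = 1848.
    Write x = 162 + 231·t and substitute into x ≡ 3 (mod 8): 231·t ≡ 3 − 162 = -159 (mod 8).
    Reduce coefficients mod 8: 7·t ≡ 1 (mod 8).
    The inverse of 7 mod 8 is 7 (since 7·7 = 49 = 6·8 + 1), so t ≡ 7·1 = 7 ≡ 7 (mod 8).
    Then x = 162 + 231·7 = 1779, valid modulo lcm(231, 8) = 1848: x ≡ 1779 (mod 1848).
Verify against each original: 1779 mod 3 = 0, 1779 mod 11 = 8, 1779 mod 7 = 1, 1779 mod 8 = 3.

x ≡ 1779 (mod 1848).


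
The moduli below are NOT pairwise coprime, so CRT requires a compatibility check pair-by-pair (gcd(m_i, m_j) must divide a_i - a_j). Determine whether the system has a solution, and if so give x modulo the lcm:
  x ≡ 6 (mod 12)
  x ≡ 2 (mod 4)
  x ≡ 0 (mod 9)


Moduli 12, 4, 9 are not pairwise coprime, so CRT works modulo lcm(m_i) when all pairwise compatibility conditions hold.
Pairwise compatibility: gcd(m_i, m_j) must divide a_i - a_j for every pair.
Merge one congruence at a time:
  Start: x ≡ 6 (mod 12).
  Combine with x ≡ 2 (mod 4): gcd(12, 4) = 4; 2 - 6 = -4, which IS divisible by 4, so compatible.
    Write x = 6 + 12·t and substitute into x ≡ 2 (mod 4): 12·t ≡ 2 − 6 = -4 (mod 4).
    Divide the congruence (and modulus) by g = 4: 3·t ≡ -1 (mod 1).
    Modulo 1 every t works; take t = 0.
    Then x = 6 + 12·0 = 6, valid modulo lcm(12, 4) = 12: x ≡ 6 (mod 12).
  Combine with x ≡ 0 (mod 9): gcd(12, 9) = 3; 0 - 6 = -6, which IS divisible by 3, so compatible.
    Write x = 6 + 12·t and substitute into x ≡ 0 (mod 9): 12·t ≡ 0 − 6 = -6 (mod 9).
    Divide the congruence (and modulus) by g = 3: 4·t ≡ -2 (mod 3).
    Reduce coefficients mod 3: 1·t ≡ 1 (mod 3).
    So t ≡ 1 (mod 3).
    Then x = 6 + 12·1 = 18, valid modulo lcm(12, 9) = 36: x ≡ 18 (mod 36).
Verify: 18 mod 12 = 6, 18 mod 4 = 2, 18 mod 9 = 0.

x ≡ 18 (mod 36).


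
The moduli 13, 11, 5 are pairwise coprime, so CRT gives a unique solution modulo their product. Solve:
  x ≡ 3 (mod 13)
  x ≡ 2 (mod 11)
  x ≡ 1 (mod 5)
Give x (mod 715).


Moduli 13, 11, 5 are pairwise coprime; by CRT there is a unique solution modulo M = 13 · 11 · 5 = 715.
Solve pairwise, accumulating the modulus:
  Start with x ≡ 3 (mod 13).
  Combine with x ≡ 2 (mod 11): since gcd(13, 11) = 1, we get a unique residue mod 143.
    Write x = 3 + 13·t and substitute into x ≡ 2 (mod 11): 13·t ≡ 2 − 3 = -1 (mod 11).
    Reduce coefficients mod 11: 2·t ≡ 10 (mod 11).
    The inverse of 2 mod 11 is 6 (since 2·6 = 12 = 1·11 + 1), so t ≡ 6·10 = 60 ≡ 5 (mod 11).
    Then x = 3 + 13·5 = 68, valid modulo lcm(13, 11) = 143: x ≡ 68 (mod 143).
  Combine with x ≡ 1 (mod 5): since gcd(143, 5) = 1, we get a unique residue mod 715.
    Write x = 68 + 143·t and substitute into x ≡ 1 (mod 5): 143·t ≡ 1 − 68 = -67 (mod 5).
    Reduce coefficients mod 5: 3·t ≡ 3 (mod 5).
    The inverse of 3 mod 5 is 2 (since 3·2 = 6 = 1·5 + 1), so t ≡ 2·3 = 6 ≡ 1 (mod 5).
    Then x = 68 + 143·1 = 211, valid modulo lcm(143, 5) = 715: x ≡ 211 (mod 715).
Verify: 211 mod 13 = 3 ✓, 211 mod 11 = 2 ✓, 211 mod 5 = 1 ✓.

x ≡ 211 (mod 715).


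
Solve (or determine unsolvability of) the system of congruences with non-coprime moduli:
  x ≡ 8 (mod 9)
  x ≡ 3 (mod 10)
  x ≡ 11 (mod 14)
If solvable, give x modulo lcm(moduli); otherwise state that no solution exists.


Moduli 9, 10, 14 are not pairwise coprime, so CRT works modulo lcm(m_i) when all pairwise compatibility conditions hold.
Pairwise compatibility: gcd(m_i, m_j) must divide a_i - a_j for every pair.
Merge one congruence at a time:
  Start: x ≡ 8 (mod 9).
  Combine with x ≡ 3 (mod 10): gcd(9, 10) = 1; 3 - 8 = -5, which IS divisible by 1, so compatible.
    Write x = 8 + 9·t and substitute into x ≡ 3 (mod 10): 9·t ≡ 3 − 8 = -5 (mod 10).
    Reduce coefficients mod 10: 9·t ≡ 5 (mod 10).
    The inverse of 9 mod 10 is 9 (since 9·9 = 81 = 8·10 + 1), so t ≡ 9·5 = 45 ≡ 5 (mod 10).
    Then x = 8 + 9·5 = 53, valid modulo lcm(9, 10) = 90: x ≡ 53 (mod 90).
  Combine with x ≡ 11 (mod 14): gcd(90, 14) = 2; 11 - 53 = -42, which IS divisible by 2, so compatible.
    Write x = 53 + 90·t and substitute into x ≡ 11 (mod 14): 90·t ≡ 11 − 53 = -42 (mod 14).
    Divide the congruence (and modulus) by g = 2: 45·t ≡ -21 (mod 7).
    Reduce coefficients mod 7: 3·t ≡ 0 (mod 7).
    The inverse of 3 mod 7 is 5 (since 3·5 = 15 = 2·7 + 1), so t ≡ 5·0 = 0 ≡ 0 (mod 7).
    Then x = 53 + 90·0 = 53, valid modulo lcm(90, 14) = 630: x ≡ 53 (mod 630).
Verify: 53 mod 9 = 8, 53 mod 10 = 3, 53 mod 14 = 11.

x ≡ 53 (mod 630).


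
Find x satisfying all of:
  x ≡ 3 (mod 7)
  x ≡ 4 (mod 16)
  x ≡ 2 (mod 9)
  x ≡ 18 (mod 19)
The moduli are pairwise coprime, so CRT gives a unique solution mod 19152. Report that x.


Product of moduli M = 7 · 16 · 9 · 19 = 19152.
Merge one congruence at a time:
  Start: x ≡ 3 (mod 7).
  Combine with x ≡ 4 (mod 16); new modulus lcm = 112.
    Write x = 3 + 7·t and substitute into x ≡ 4 (mod 16): 7·t ≡ 4 − 3 = 1 (mod 16).
    The inverse of 7 mod 16 is 7 (since 7·7 = 49 = 3·16 + 1), so t ≡ 7·1 = 7 ≡ 7 (mod 16).
    Then x = 3 + 7·7 = 52, valid modulo lcm(7, 16) = 112: x ≡ 52 (mod 112).
  Combine with x ≡ 2 (mod 9); new modulus lcm = 1008.
    Write x = 52 + 112·t and substitute into x ≡ 2 (mod 9): 112·t ≡ 2 − 52 = -50 (mod 9).
    Reduce coefficients mod 9: 4·t ≡ 4 (mod 9).
    The inverse of 4 mod 9 is 7 (since 4·7 = 28 = 3·9 + 1), so t ≡ 7·4 = 28 ≡ 1 (mod 9).
    Then x = 52 + 112·1 = 164, valid modulo lcm(112, 9) = 1008: x ≡ 164 (mod 1008).
  Combine with x ≡ 18 (mod 19); new modulus lcm = 19152.
    Write x = 164 + 1008·t and substitute into x ≡ 18 (mod 19): 1008·t ≡ 18 − 164 = -146 (mod 19).
    Reduce coefficients mod 19: 1·t ≡ 6 (mod 19).
    So t ≡ 6 (mod 19).
    Then x = 164 + 1008·6 = 6212, valid modulo lcm(1008, 19) = 19152: x ≡ 6212 (mod 19152).
Verify against each original: 6212 mod 7 = 3, 6212 mod 16 = 4, 6212 mod 9 = 2, 6212 mod 19 = 18.

x ≡ 6212 (mod 19152).


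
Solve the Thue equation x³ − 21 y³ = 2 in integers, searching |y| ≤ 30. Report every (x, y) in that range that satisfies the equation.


The equation is x³ - 21y³ = 2. For fixed y, x³ = 21·y³ + 2, so a solution requires the RHS to be a perfect cube.
Strategy: iterate y from -30 to 30, compute RHS = 21·y³ + 2, and check whether it is a (positive or negative) perfect cube.
Check small values of y:
  y = 0: RHS = 2 is not a perfect cube.
  y = 1: RHS = 23 is not a perfect cube.
  y = -1: RHS = -19 is not a perfect cube.
  y = 2: RHS = 170 is not a perfect cube.
  y = -2: RHS = -166 is not a perfect cube.
  y = 3: RHS = 569 is not a perfect cube.
  y = -3: RHS = -565 is not a perfect cube.
Continuing the search up to |y| = 30 finds no solutions either.
No (x, y) in the scanned range satisfies the equation.

No integer solutions with |y| ≤ 30.


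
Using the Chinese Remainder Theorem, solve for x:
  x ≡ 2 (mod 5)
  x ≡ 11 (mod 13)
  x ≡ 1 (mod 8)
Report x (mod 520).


Moduli 5, 13, 8 are pairwise coprime; by CRT there is a unique solution modulo M = 5 · 13 · 8 = 520.
Solve pairwise, accumulating the modulus:
  Start with x ≡ 2 (mod 5).
  Combine with x ≡ 11 (mod 13): since gcd(5, 13) = 1, we get a unique residue mod 65.
    Write x = 2 + 5·t and substitute into x ≡ 11 (mod 13): 5·t ≡ 11 − 2 = 9 (mod 13).
    The inverse of 5 mod 13 is 8 (since 5·8 = 40 = 3·13 + 1), so t ≡ 8·9 = 72 ≡ 7 (mod 13).
    Then x = 2 + 5·7 = 37, valid modulo lcm(5, 13) = 65: x ≡ 37 (mod 65).
  Combine with x ≡ 1 (mod 8): since gcd(65, 8) = 1, we get a unique residue mod 520.
    Write x = 37 + 65·t and substitute into x ≡ 1 (mod 8): 65·t ≡ 1 − 37 = -36 (mod 8).
    Reduce coefficients mod 8: 1·t ≡ 4 (mod 8).
    So t ≡ 4 (mod 8).
    Then x = 37 + 65·4 = 297, valid modulo lcm(65, 8) = 520: x ≡ 297 (mod 520).
Verify: 297 mod 5 = 2 ✓, 297 mod 13 = 11 ✓, 297 mod 8 = 1 ✓.

x ≡ 297 (mod 520).


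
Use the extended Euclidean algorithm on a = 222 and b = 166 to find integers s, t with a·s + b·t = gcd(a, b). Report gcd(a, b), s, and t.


Euclidean algorithm on (222, 166) — divide until remainder is 0:
  222 = 1 · 166 + 56
  166 = 2 · 56 + 54
  56 = 1 · 54 + 2
  54 = 27 · 2 + 0
gcd(222, 166) = 2.
Track Bezout coefficients alongside the remainders: start with r₀ = 222 = a·1 + b·0 (s = 1, t = 0) and r₁ = 166 = a·0 + b·1 (s = 0, t = 1); each new remainder r_{k+1} = r_{k-1} − q_k·r_k inherits s_{k+1} = s_{k-1} − q_k·s_k, t_{k+1} = t_{k-1} − q_k·t_k, so r_k = a·s_k + b·t_k at every step:
  q = 1: r = 56, s = 1 − 1·0 = 1, t = 0 − 1·1 = -1  (check: 222·1 + 166·(-1) = 56)
  q = 2: r = 54, s = 0 − 2·1 = -2, t = 1 − 2·(-1) = 3  (check: 222·(-2) + 166·3 = 54)
  q = 1: r = 2, s = 1 − 1·(-2) = 3, t = -1 − 1·3 = -4  (check: 222·3 + 166·(-4) = 2)
The row with r = 2 (the gcd) gives the Bezout coefficients s = 3, t = -4.
Result: 222 · (3) + 166 · (-4) = 2.

gcd(222, 166) = 2; s = 3, t = -4 (check: 222·3 + 166·(-4) = 2).


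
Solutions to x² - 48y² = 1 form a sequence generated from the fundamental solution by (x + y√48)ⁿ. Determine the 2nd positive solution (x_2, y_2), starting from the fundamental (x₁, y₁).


Step 1: Find the fundamental solution (x₁, y₁) of x² - 48y² = 1.
  Expand √48 as a continued fraction. a₀ = ⌊√48⌋ = 6; iterate m_{k+1} = d_k·a_k − m_k, d_{k+1} = (48 − m_{k+1}²)/d_k, a_{k+1} = ⌊(a₀ + m_{k+1})/d_{k+1}⌋ (starting m₀ = 0, d₀ = 1), with convergents p_k = a_k·p_{k-1} + p_{k-2}, q_k = a_k·q_{k-1} + q_{k-2} (p₋₁ = 1, q₋₁ = 0):
  k = 0: a₀ = 6; p₀/q₀ = 6/1; p₀² − 48·q₀² = 36 − 48 = -12.
  k = 1: m = 6, d = 12, a = ⌊(6 + 6)/12⌋ = 1; p/q = (1·6 + 1)/(1·1 + 0) = 7/1; p² − 48·q² = 49 − 48 = 1.
  The first convergent with p² − 48·q² = 1 gives the fundamental solution (x₁, y₁) = (7, 1).
Step 2: Apply the recurrence (x_{n+1}, y_{n+1}) = (x₁x_n + 48y₁y_n, x₁y_n + y₁x_n) repeatedly.
  From (x_1, y_1) = (7, 1): x_2 = 7·7 + 48·1·1 = 97; y_2 = 7·1 + 1·7 = 14.
Step 3: Verify x_2² - 48·y_2² = 9409 - 9408 = 1 (should be 1). ✓

(x_1, y_1) = (7, 1); (x_2, y_2) = (97, 14).


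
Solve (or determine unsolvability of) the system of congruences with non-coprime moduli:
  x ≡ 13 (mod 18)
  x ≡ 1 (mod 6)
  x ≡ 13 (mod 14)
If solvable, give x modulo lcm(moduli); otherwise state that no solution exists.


Moduli 18, 6, 14 are not pairwise coprime, so CRT works modulo lcm(m_i) when all pairwise compatibility conditions hold.
Pairwise compatibility: gcd(m_i, m_j) must divide a_i - a_j for every pair.
Merge one congruence at a time:
  Start: x ≡ 13 (mod 18).
  Combine with x ≡ 1 (mod 6): gcd(18, 6) = 6; 1 - 13 = -12, which IS divisible by 6, so compatible.
    Write x = 13 + 18·t and substitute into x ≡ 1 (mod 6): 18·t ≡ 1 − 13 = -12 (mod 6).
    Divide the congruence (and modulus) by g = 6: 3·t ≡ -2 (mod 1).
    Modulo 1 every t works; take t = 0.
    Then x = 13 + 18·0 = 13, valid modulo lcm(18, 6) = 18: x ≡ 13 (mod 18).
  Combine with x ≡ 13 (mod 14): gcd(18, 14) = 2; 13 - 13 = 0, which IS divisible by 2, so compatible.
    Write x = 13 + 18·t and substitute into x ≡ 13 (mod 14): 18·t ≡ 13 − 13 = 0 (mod 14).
    Divide the congruence (and modulus) by g = 2: 9·t ≡ 0 (mod 7).
    Reduce coefficients mod 7: 2·t ≡ 0 (mod 7).
    The inverse of 2 mod 7 is 4 (since 2·4 = 8 = 1·7 + 1), so t ≡ 4·0 = 0 ≡ 0 (mod 7).
    Then x = 13 + 18·0 = 13, valid modulo lcm(18, 14) = 126: x ≡ 13 (mod 126).
Verify: 13 mod 18 = 13, 13 mod 6 = 1, 13 mod 14 = 13.

x ≡ 13 (mod 126).


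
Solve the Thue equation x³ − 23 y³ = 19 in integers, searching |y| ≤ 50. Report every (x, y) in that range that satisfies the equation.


The equation is x³ - 23y³ = 19. For fixed y, x³ = 23·y³ + 19, so a solution requires the RHS to be a perfect cube.
Strategy: iterate y from -50 to 50, compute RHS = 23·y³ + 19, and check whether it is a (positive or negative) perfect cube.
Check small values of y:
  y = 0: RHS = 19 is not a perfect cube.
  y = 1: RHS = 42 is not a perfect cube.
  y = -1: RHS = -4 is not a perfect cube.
  y = 2: RHS = 203 is not a perfect cube.
  y = -2: RHS = -165 is not a perfect cube.
  y = 3: RHS = 640 is not a perfect cube.
  y = -3: RHS = -602 is not a perfect cube.
Continuing the search up to |y| = 50 finds no solutions either.
No (x, y) in the scanned range satisfies the equation.

No integer solutions with |y| ≤ 50.


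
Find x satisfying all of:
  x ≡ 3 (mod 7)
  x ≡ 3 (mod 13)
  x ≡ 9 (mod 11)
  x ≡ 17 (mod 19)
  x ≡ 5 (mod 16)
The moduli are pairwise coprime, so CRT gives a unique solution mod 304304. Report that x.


Product of moduli M = 7 · 13 · 11 · 19 · 16 = 304304.
Merge one congruence at a time:
  Start: x ≡ 3 (mod 7).
  Combine with x ≡ 3 (mod 13); new modulus lcm = 91.
    Write x = 3 + 7·t and substitute into x ≡ 3 (mod 13): 7·t ≡ 3 − 3 = 0 (mod 13).
    The inverse of 7 mod 13 is 2 (since 7·2 = 14 = 1·13 + 1), so t ≡ 2·0 = 0 ≡ 0 (mod 13).
    Then x = 3 + 7·0 = 3, valid modulo lcm(7, 13) = 91: x ≡ 3 (mod 91).
  Combine with x ≡ 9 (mod 11); new modulus lcm = 1001.
    Write x = 3 + 91·t and substitute into x ≡ 9 (mod 11): 91·t ≡ 9 − 3 = 6 (mod 11).
    Reduce coefficients mod 11: 3·t ≡ 6 (mod 11).
    The inverse of 3 mod 11 is 4 (since 3·4 = 12 = 1·11 + 1), so t ≡ 4·6 = 24 ≡ 2 (mod 11).
    Then x = 3 + 91·2 = 185, valid modulo lcm(91, 11) = 1001: x ≡ 185 (mod 1001).
  Combine with x ≡ 17 (mod 19); new modulus lcm = 19019.
    Write x = 185 + 1001·t and substitute into x ≡ 17 (mod 19): 1001·t ≡ 17 − 185 = -168 (mod 19).
    Reduce coefficients mod 19: 13·t ≡ 3 (mod 19).
    The inverse of 13 mod 19 is 3 (since 13·3 = 39 = 2·19 + 1), so t ≡ 3·3 = 9 ≡ 9 (mod 19).
    Then x = 185 + 1001·9 = 9194, valid modulo lcm(1001, 19) = 19019: x ≡ 9194 (mod 19019).
  Combine with x ≡ 5 (mod 16); new modulus lcm = 304304.
    Write x = 9194 + 19019·t and substitute into x ≡ 5 (mod 16): 19019·t ≡ 5 − 9194 = -9189 (mod 16).
    Reduce coefficients mod 16: 11·t ≡ 11 (mod 16).
    The inverse of 11 mod 16 is 3 (since 11·3 = 33 = 2·16 + 1), so t ≡ 3·11 = 33 ≡ 1 (mod 16).
    Then x = 9194 + 19019·1 = 28213, valid modulo lcm(19019, 16) = 304304: x ≡ 28213 (mod 304304).
Verify against each original: 28213 mod 7 = 3, 28213 mod 13 = 3, 28213 mod 11 = 9, 28213 mod 19 = 17, 28213 mod 16 = 5.

x ≡ 28213 (mod 304304).


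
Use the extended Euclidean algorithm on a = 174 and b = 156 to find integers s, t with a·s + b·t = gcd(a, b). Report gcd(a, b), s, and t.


Euclidean algorithm on (174, 156) — divide until remainder is 0:
  174 = 1 · 156 + 18
  156 = 8 · 18 + 12
  18 = 1 · 12 + 6
  12 = 2 · 6 + 0
gcd(174, 156) = 6.
Track Bezout coefficients alongside the remainders: start with r₀ = 174 = a·1 + b·0 (s = 1, t = 0) and r₁ = 156 = a·0 + b·1 (s = 0, t = 1); each new remainder r_{k+1} = r_{k-1} − q_k·r_k inherits s_{k+1} = s_{k-1} − q_k·s_k, t_{k+1} = t_{k-1} − q_k·t_k, so r_k = a·s_k + b·t_k at every step:
  q = 1: r = 18, s = 1 − 1·0 = 1, t = 0 − 1·1 = -1  (check: 174·1 + 156·(-1) = 18)
  q = 8: r = 12, s = 0 − 8·1 = -8, t = 1 − 8·(-1) = 9  (check: 174·(-8) + 156·9 = 12)
  q = 1: r = 6, s = 1 − 1·(-8) = 9, t = -1 − 1·9 = -10  (check: 174·9 + 156·(-10) = 6)
The row with r = 6 (the gcd) gives the Bezout coefficients s = 9, t = -10.
Result: 174 · (9) + 156 · (-10) = 6.

gcd(174, 156) = 6; s = 9, t = -10 (check: 174·9 + 156·(-10) = 6).


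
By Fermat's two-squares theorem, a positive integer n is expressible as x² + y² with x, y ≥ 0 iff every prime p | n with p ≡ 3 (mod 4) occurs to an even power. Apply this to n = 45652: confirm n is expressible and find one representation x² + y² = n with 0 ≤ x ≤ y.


Step 1: Factor n = 45652 = 2^2 · 101 · 113.
Step 2: Check the mod-4 condition on each prime factor: 2 = 2 (special); 101 ≡ 1 (mod 4), exponent 1; 113 ≡ 1 (mod 4), exponent 1.
All primes ≡ 3 (mod 4) appear to even exponent (or don't appear), so by the two-squares theorem n IS expressible as a sum of two squares.
Step 3: Build a representation. Group n = k² · m with k = 2 and m = 101 · 113 = 11413 (a product of primes ≡ 1 (mod 4)); a representation of m scales to one of n via (k·x)² + (k·y)² = k²(x² + y²). Each prime p ≡ 1 (mod 4) is itself a sum of two squares; find a² by testing p − a² for a perfect square:
  101: 101 − 1² = 100 = 10² ⇒ 101 = 1² + 10².
  113: 113 − 1² = 112, 113 − 2² = 109, 113 − 3² = 104, 113 − 4² = 97, 113 − 5² = 88, 113 − 6² = 77, 113 − 7² = 64 = 8² ⇒ 113 = 7² + 8².
  Combine using the Brahmagupta–Fibonacci identity (a² + b²)(c² + d²) = (ac − bd)² + (ad + bc)² = (ac + bd)² + (ad − bc)²:
  101 · 113 = 11413: from (1² + 10²)(7² + 8²), take (1·7 − 10·8, 1·8 + 10·7) = (7 − 80, 8 + 70) = (-73, 78); dropping signs (only squares matter) gives (73, 78); check 73² + 78² = 5329 + 6084 = 11413 ✓.
  Scale by k = 2: (2·73, 2·78) = (146, 156).
Step 4: Order so x ≤ y and verify: 146² + 156² = 21316 + 24336 = 45652 = n. ✓

n = 45652 = 146² + 156² (one valid representation with x ≤ y).


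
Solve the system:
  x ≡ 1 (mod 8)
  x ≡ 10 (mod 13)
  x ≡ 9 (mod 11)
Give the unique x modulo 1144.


Moduli 8, 13, 11 are pairwise coprime; by CRT there is a unique solution modulo M = 8 · 13 · 11 = 1144.
Solve pairwise, accumulating the modulus:
  Start with x ≡ 1 (mod 8).
  Combine with x ≡ 10 (mod 13): since gcd(8, 13) = 1, we get a unique residue mod 104.
    Write x = 1 + 8·t and substitute into x ≡ 10 (mod 13): 8·t ≡ 10 − 1 = 9 (mod 13).
    The inverse of 8 mod 13 is 5 (since 8·5 = 40 = 3·13 + 1), so t ≡ 5·9 = 45 ≡ 6 (mod 13).
    Then x = 1 + 8·6 = 49, valid modulo lcm(8, 13) = 104: x ≡ 49 (mod 104).
  Combine with x ≡ 9 (mod 11): since gcd(104, 11) = 1, we get a unique residue mod 1144.
    Write x = 49 + 104·t and substitute into x ≡ 9 (mod 11): 104·t ≡ 9 − 49 = -40 (mod 11).
    Reduce coefficients mod 11: 5·t ≡ 4 (mod 11).
    The inverse of 5 mod 11 is 9 (since 5·9 = 45 = 4·11 + 1), so t ≡ 9·4 = 36 ≡ 3 (mod 11).
    Then x = 49 + 104·3 = 361, valid modulo lcm(104, 11) = 1144: x ≡ 361 (mod 1144).
Verify: 361 mod 8 = 1 ✓, 361 mod 13 = 10 ✓, 361 mod 11 = 9 ✓.

x ≡ 361 (mod 1144).


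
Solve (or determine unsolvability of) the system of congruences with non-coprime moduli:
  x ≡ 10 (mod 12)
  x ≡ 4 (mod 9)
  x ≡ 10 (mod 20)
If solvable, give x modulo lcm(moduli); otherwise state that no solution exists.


Moduli 12, 9, 20 are not pairwise coprime, so CRT works modulo lcm(m_i) when all pairwise compatibility conditions hold.
Pairwise compatibility: gcd(m_i, m_j) must divide a_i - a_j for every pair.
Merge one congruence at a time:
  Start: x ≡ 10 (mod 12).
  Combine with x ≡ 4 (mod 9): gcd(12, 9) = 3; 4 - 10 = -6, which IS divisible by 3, so compatible.
    Write x = 10 + 12·t and substitute into x ≡ 4 (mod 9): 12·t ≡ 4 − 10 = -6 (mod 9).
    Divide the congruence (and modulus) by g = 3: 4·t ≡ -2 (mod 3).
    Reduce coefficients mod 3: 1·t ≡ 1 (mod 3).
    So t ≡ 1 (mod 3).
    Then x = 10 + 12·1 = 22, valid modulo lcm(12, 9) = 36: x ≡ 22 (mod 36).
  Combine with x ≡ 10 (mod 20): gcd(36, 20) = 4; 10 - 22 = -12, which IS divisible by 4, so compatible.
    Write x = 22 + 36·t and substitute into x ≡ 10 (mod 20): 36·t ≡ 10 − 22 = -12 (mod 20).
    Divide the congruence (and modulus) by g = 4: 9·t ≡ -3 (mod 5).
    Reduce coefficients mod 5: 4·t ≡ 2 (mod 5).
    The inverse of 4 mod 5 is 4 (since 4·4 = 16 = 3·5 + 1), so t ≡ 4·2 = 8 ≡ 3 (mod 5).
    Then x = 22 + 36·3 = 130, valid modulo lcm(36, 20) = 180: x ≡ 130 (mod 180).
Verify: 130 mod 12 = 10, 130 mod 9 = 4, 130 mod 20 = 10.

x ≡ 130 (mod 180).


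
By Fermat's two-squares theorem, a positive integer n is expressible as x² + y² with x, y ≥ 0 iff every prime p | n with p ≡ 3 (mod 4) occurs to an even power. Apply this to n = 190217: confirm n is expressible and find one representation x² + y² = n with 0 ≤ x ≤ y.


Step 1: Factor n = 190217 = 37 · 53 · 97.
Step 2: Check the mod-4 condition on each prime factor: 37 ≡ 1 (mod 4), exponent 1; 53 ≡ 1 (mod 4), exponent 1; 97 ≡ 1 (mod 4), exponent 1.
All primes ≡ 3 (mod 4) appear to even exponent (or don't appear), so by the two-squares theorem n IS expressible as a sum of two squares.
Step 3: Build a representation. Here n = 37 · 53 · 97 is a product of primes ≡ 1 (mod 4). Each prime p ≡ 1 (mod 4) is itself a sum of two squares; find a² by testing p − a² for a perfect square:
  37: 37 − 1² = 36 = 6² ⇒ 37 = 1² + 6².
  53: 53 − 1² = 52, 53 − 2² = 49 = 7² ⇒ 53 = 2² + 7².
  97: 97 − 1² = 96, 97 − 2² = 93, 97 − 3² = 88, 97 − 4² = 81 = 9² ⇒ 97 = 4² + 9².
  Combine using the Brahmagupta–Fibonacci identity (a² + b²)(c² + d²) = (ac − bd)² + (ad + bc)² = (ac + bd)² + (ad − bc)²:
  37 · 53 = 1961: from (1² + 6²)(2² + 7²), take (1·2 − 6·7, 1·7 + 6·2) = (2 − 42, 7 + 12) = (-40, 19); dropping signs (only squares matter) gives (40, 19); check 40² + 19² = 1600 + 361 = 1961 ✓.
  1961 · 97 = 190217: from (40² + 19²)(4² + 9²), take (40·4 − 19·9, 40·9 + 19·4) = (160 − 171, 360 + 76) = (-11, 436); dropping signs (only squares matter) gives (11, 436); check 11² + 436² = 121 + 190096 = 190217 ✓.
Step 4: Order so x ≤ y and verify: 11² + 436² = 121 + 190096 = 190217 = n. ✓

n = 190217 = 11² + 436² (one valid representation with x ≤ y).


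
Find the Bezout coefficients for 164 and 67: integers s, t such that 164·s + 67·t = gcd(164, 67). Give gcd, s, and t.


Euclidean algorithm on (164, 67) — divide until remainder is 0:
  164 = 2 · 67 + 30
  67 = 2 · 30 + 7
  30 = 4 · 7 + 2
  7 = 3 · 2 + 1
  2 = 2 · 1 + 0
gcd(164, 67) = 1.
Track Bezout coefficients alongside the remainders: start with r₀ = 164 = a·1 + b·0 (s = 1, t = 0) and r₁ = 67 = a·0 + b·1 (s = 0, t = 1); each new remainder r_{k+1} = r_{k-1} − q_k·r_k inherits s_{k+1} = s_{k-1} − q_k·s_k, t_{k+1} = t_{k-1} − q_k·t_k, so r_k = a·s_k + b·t_k at every step:
  q = 2: r = 30, s = 1 − 2·0 = 1, t = 0 − 2·1 = -2  (check: 164·1 + 67·(-2) = 30)
  q = 2: r = 7, s = 0 − 2·1 = -2, t = 1 − 2·(-2) = 5  (check: 164·(-2) + 67·5 = 7)
  q = 4: r = 2, s = 1 − 4·(-2) = 9, t = -2 − 4·5 = -22  (check: 164·9 + 67·(-22) = 2)
  q = 3: r = 1, s = -2 − 3·9 = -29, t = 5 − 3·(-22) = 71  (check: 164·(-29) + 67·71 = 1)
The row with r = 1 (the gcd) gives the Bezout coefficients s = -29, t = 71.
Result: 164 · (-29) + 67 · (71) = 1.

gcd(164, 67) = 1; s = -29, t = 71 (check: 164·(-29) + 67·71 = 1).


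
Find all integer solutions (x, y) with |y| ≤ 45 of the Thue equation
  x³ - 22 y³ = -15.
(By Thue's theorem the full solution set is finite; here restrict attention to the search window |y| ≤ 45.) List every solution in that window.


The equation is x³ - 22y³ = -15. For fixed y, x³ = 22·y³ − 15, so a solution requires the RHS to be a perfect cube.
Strategy: iterate y from -45 to 45, compute RHS = 22·y³ − 15, and check whether it is a (positive or negative) perfect cube.
Check small values of y:
  y = 0: RHS = -15 is not a perfect cube.
  y = 1: RHS = 7 is not a perfect cube.
  y = -1: RHS = -37 is not a perfect cube.
  y = 2: RHS = 161 is not a perfect cube.
  y = -2: RHS = -191 is not a perfect cube.
  y = 3: RHS = 579 is not a perfect cube.
  y = -3: RHS = -609 is not a perfect cube.
Continuing the search up to |y| = 45 finds no solutions either.
No (x, y) in the scanned range satisfies the equation.

No integer solutions with |y| ≤ 45.


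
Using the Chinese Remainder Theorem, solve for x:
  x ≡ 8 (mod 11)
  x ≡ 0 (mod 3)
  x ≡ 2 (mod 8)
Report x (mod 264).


Moduli 11, 3, 8 are pairwise coprime; by CRT there is a unique solution modulo M = 11 · 3 · 8 = 264.
Solve pairwise, accumulating the modulus:
  Start with x ≡ 8 (mod 11).
  Combine with x ≡ 0 (mod 3): since gcd(11, 3) = 1, we get a unique residue mod 33.
    Write x = 8 + 11·t and substitute into x ≡ 0 (mod 3): 11·t ≡ 0 − 8 = -8 (mod 3).
    Reduce coefficients mod 3: 2·t ≡ 1 (mod 3).
    The inverse of 2 mod 3 is 2 (since 2·2 = 4 = 1·3 + 1), so t ≡ 2·1 = 2 ≡ 2 (mod 3).
    Then x = 8 + 11·2 = 30, valid modulo lcm(11, 3) = 33: x ≡ 30 (mod 33).
  Combine with x ≡ 2 (mod 8): since gcd(33, 8) = 1, we get a unique residue mod 264.
    Write x = 30 + 33·t and substitute into x ≡ 2 (mod 8): 33·t ≡ 2 − 30 = -28 (mod 8).
    Reduce coefficients mod 8: 1·t ≡ 4 (mod 8).
    So t ≡ 4 (mod 8).
    Then x = 30 + 33·4 = 162, valid modulo lcm(33, 8) = 264: x ≡ 162 (mod 264).
Verify: 162 mod 11 = 8 ✓, 162 mod 3 = 0 ✓, 162 mod 8 = 2 ✓.

x ≡ 162 (mod 264).


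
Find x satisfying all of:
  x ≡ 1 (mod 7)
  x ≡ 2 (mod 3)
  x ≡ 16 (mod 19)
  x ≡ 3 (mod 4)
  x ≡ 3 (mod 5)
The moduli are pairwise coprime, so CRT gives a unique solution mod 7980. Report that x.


Product of moduli M = 7 · 3 · 19 · 4 · 5 = 7980.
Merge one congruence at a time:
  Start: x ≡ 1 (mod 7).
  Combine with x ≡ 2 (mod 3); new modulus lcm = 21.
    Write x = 1 + 7·t and substitute into x ≡ 2 (mod 3): 7·t ≡ 2 − 1 = 1 (mod 3).
    Reduce coefficients mod 3: 1·t ≡ 1 (mod 3).
    So t ≡ 1 (mod 3).
    Then x = 1 + 7·1 = 8, valid modulo lcm(7, 3) = 21: x ≡ 8 (mod 21).
  Combine with x ≡ 16 (mod 19); new modulus lcm = 399.
    Write x = 8 + 21·t and substitute into x ≡ 16 (mod 19): 21·t ≡ 16 − 8 = 8 (mod 19).
    Reduce coefficients mod 19: 2·t ≡ 8 (mod 19).
    The inverse of 2 mod 19 is 10 (since 2·10 = 20 = 1·19 + 1), so t ≡ 10·8 = 80 ≡ 4 (mod 19).
    Then x = 8 + 21·4 = 92, valid modulo lcm(21, 19) = 399: x ≡ 92 (mod 399).
  Combine with x ≡ 3 (mod 4); new modulus lcm = 1596.
    Write x = 92 + 399·t and substitute into x ≡ 3 (mod 4): 399·t ≡ 3 − 92 = -89 (mod 4).
    Reduce coefficients mod 4: 3·t ≡ 3 (mod 4).
    The inverse of 3 mod 4 is 3 (since 3·3 = 9 = 2·4 + 1), so t ≡ 3·3 = 9 ≡ 1 (mod 4).
    Then x = 92 + 399·1 = 491, valid modulo lcm(399, 4) = 1596: x ≡ 491 (mod 1596).
  Combine with x ≡ 3 (mod 5); new modulus lcm = 7980.
    Write x = 491 + 1596·t and substitute into x ≡ 3 (mod 5): 1596·t ≡ 3 − 491 = -488 (mod 5).
    Reduce coefficients mod 5: 1·t ≡ 2 (mod 5).
    So t ≡ 2 (mod 5).
    Then x = 491 + 1596·2 = 3683, valid modulo lcm(1596, 5) = 7980: x ≡ 3683 (mod 7980).
Verify against each original: 3683 mod 7 = 1, 3683 mod 3 = 2, 3683 mod 19 = 16, 3683 mod 4 = 3, 3683 mod 5 = 3.

x ≡ 3683 (mod 7980).


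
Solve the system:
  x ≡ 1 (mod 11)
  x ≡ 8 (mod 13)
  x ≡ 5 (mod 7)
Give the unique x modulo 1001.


Moduli 11, 13, 7 are pairwise coprime; by CRT there is a unique solution modulo M = 11 · 13 · 7 = 1001.
Solve pairwise, accumulating the modulus:
  Start with x ≡ 1 (mod 11).
  Combine with x ≡ 8 (mod 13): since gcd(11, 13) = 1, we get a unique residue mod 143.
    Write x = 1 + 11·t and substitute into x ≡ 8 (mod 13): 11·t ≡ 8 − 1 = 7 (mod 13).
    The inverse of 11 mod 13 is 6 (since 11·6 = 66 = 5·13 + 1), so t ≡ 6·7 = 42 ≡ 3 (mod 13).
    Then x = 1 + 11·3 = 34, valid modulo lcm(11, 13) = 143: x ≡ 34 (mod 143).
  Combine with x ≡ 5 (mod 7): since gcd(143, 7) = 1, we get a unique residue mod 1001.
    Write x = 34 + 143·t and substitute into x ≡ 5 (mod 7): 143·t ≡ 5 − 34 = -29 (mod 7).
    Reduce coefficients mod 7: 3·t ≡ 6 (mod 7).
    The inverse of 3 mod 7 is 5 (since 3·5 = 15 = 2·7 + 1), so t ≡ 5·6 = 30 ≡ 2 (mod 7).
    Then x = 34 + 143·2 = 320, valid modulo lcm(143, 7) = 1001: x ≡ 320 (mod 1001).
Verify: 320 mod 11 = 1 ✓, 320 mod 13 = 8 ✓, 320 mod 7 = 5 ✓.

x ≡ 320 (mod 1001).


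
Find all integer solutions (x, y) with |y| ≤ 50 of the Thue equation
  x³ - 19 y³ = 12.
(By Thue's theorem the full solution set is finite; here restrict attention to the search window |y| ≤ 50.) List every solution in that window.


The equation is x³ - 19y³ = 12. For fixed y, x³ = 19·y³ + 12, so a solution requires the RHS to be a perfect cube.
Strategy: iterate y from -50 to 50, compute RHS = 19·y³ + 12, and check whether it is a (positive or negative) perfect cube.
Check small values of y:
  y = 0: RHS = 12 is not a perfect cube.
  y = 1: RHS = 31 is not a perfect cube.
  y = -1: RHS = -7 is not a perfect cube.
  y = 2: RHS = 164 is not a perfect cube.
  y = -2: RHS = -140 is not a perfect cube.
  y = 3: RHS = 525 is not a perfect cube.
  y = -3: RHS = -501 is not a perfect cube.
Continuing the search up to |y| = 50 finds no solutions either.
No (x, y) in the scanned range satisfies the equation.

No integer solutions with |y| ≤ 50.


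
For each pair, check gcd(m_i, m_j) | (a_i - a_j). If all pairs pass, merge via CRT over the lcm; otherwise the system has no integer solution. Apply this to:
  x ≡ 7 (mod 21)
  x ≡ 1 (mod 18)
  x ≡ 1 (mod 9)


Moduli 21, 18, 9 are not pairwise coprime, so CRT works modulo lcm(m_i) when all pairwise compatibility conditions hold.
Pairwise compatibility: gcd(m_i, m_j) must divide a_i - a_j for every pair.
Merge one congruence at a time:
  Start: x ≡ 7 (mod 21).
  Combine with x ≡ 1 (mod 18): gcd(21, 18) = 3; 1 - 7 = -6, which IS divisible by 3, so compatible.
    Write x = 7 + 21·t and substitute into x ≡ 1 (mod 18): 21·t ≡ 1 − 7 = -6 (mod 18).
    Divide the congruence (and modulus) by g = 3: 7·t ≡ -2 (mod 6).
    Reduce coefficients mod 6: 1·t ≡ 4 (mod 6).
    So t ≡ 4 (mod 6).
    Then x = 7 + 21·4 = 91, valid modulo lcm(21, 18) = 126: x ≡ 91 (mod 126).
  Combine with x ≡ 1 (mod 9): gcd(126, 9) = 9; 1 - 91 = -90, which IS divisible by 9, so compatible.
    Write x = 91 + 126·t and substitute into x ≡ 1 (mod 9): 126·t ≡ 1 − 91 = -90 (mod 9).
    Divide the congruence (and modulus) by g = 9: 14·t ≡ -10 (mod 1).
    Modulo 1 every t works; take t = 0.
    Then x = 91 + 126·0 = 91, valid modulo lcm(126, 9) = 126: x ≡ 91 (mod 126).
Verify: 91 mod 21 = 7, 91 mod 18 = 1, 91 mod 9 = 1.

x ≡ 91 (mod 126).
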